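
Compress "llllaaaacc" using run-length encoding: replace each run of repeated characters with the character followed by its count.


Input: 'llllaaaacc'
Operation: identify consecutive runs
Runs: 'llll' -> l4, 'aaaa' -> a4, 'cc' -> c2
Encoded: l4a4c2


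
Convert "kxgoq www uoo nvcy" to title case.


Input string: 'kxgoq www uoo nvcy'
Operation: capitalize first letter of each word
Word transformations: 'kxgoq'->'Kxgoq', 'www'->'Www', 'uoo'->'Uoo', 'nvcy'->'Nvcy'
Result: Kxgoq Www Uoo Nvcy


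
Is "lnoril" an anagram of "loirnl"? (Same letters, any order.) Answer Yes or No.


String 1: 'loirnl' -> sorted: 'illnor'
String 2: 'lnoril' -> sorted: 'illnor'
Compare sorted forms: 'illnor' == 'illnor'
Anagram: Yes


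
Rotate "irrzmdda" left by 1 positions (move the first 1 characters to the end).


Input: 'irrzmdda', shift = 1
Operation: split at index 1 and swap parts
Front part s[0:1] = 'i'
Back part s[1:] = 'rrzmdda'
Rotated = back + front = 'rrzmdda' + 'i'
Result: rrzmddai


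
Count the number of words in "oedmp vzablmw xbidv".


Input string: 'oedmp vzablmw xbidv'
Operation: split by spaces
Words found: 'oedmp', 'vzablmw', 'xbidv'
Word count: 3


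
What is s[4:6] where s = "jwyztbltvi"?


Input string: 'jwyztbltvi'
Operation: slice [4:6]
Extract characters: s[4]='t', s[5]='b'
Result: tb


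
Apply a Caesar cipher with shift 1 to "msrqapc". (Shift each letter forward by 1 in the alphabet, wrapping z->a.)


Input: 'msrqapc', shift = 1
Operation: for each letter, (position + 1) mod 26
Mapping: 'm'(12+1=13)->'n', 's'(18+1=19)->'t', 'r'(17+1=18)->'s', 'q'(16+1=17)->'r', 'a'(0+1=1)->'b', 'p'(15+1=16)->'q', 'c'(2+1=3)->'d'
Result: ntsrbqd


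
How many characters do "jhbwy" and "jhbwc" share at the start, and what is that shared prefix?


String 1: 'jhbwy'
String 2: 'jhbwc'
Compare position by position:
pos 0: 'j' vs 'j' match
pos 1: 'h' vs 'h' match
pos 2: 'b' vs 'b' match
pos 3: 'w' vs 'w' match
pos 4: 'y' vs 'c' differ -> stop
Longest common prefix: "jhbw" (length 4)


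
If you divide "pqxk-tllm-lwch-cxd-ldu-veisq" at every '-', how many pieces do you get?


Input string: 'pqxk-tllm-lwch-cxd-ldu-veisq'
Delimiter: '-'
Split result: 'pqxk', 'tllm', 'lwch', 'cxd', 'ldu', 'veisq'
Number of parts: 6


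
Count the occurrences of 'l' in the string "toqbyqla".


Input string: 'toqbyqla'
Target character: 'l'
Scan each position: s[6]='l'
Matches found at indices: 6
Total: 1


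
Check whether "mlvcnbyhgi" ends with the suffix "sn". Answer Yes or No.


Input string: 'mlvcnbyhgi'
Suffix to check: 'sn'
Last 2 characters of input: 'gi'
Match: False
Result: No


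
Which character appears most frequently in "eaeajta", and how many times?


Input: 'eaeajta'
Operation: tally each character
Counts: 'a':3, 'e':2, 'j':1, 't':1
Maximum: 'a' appears 3 times


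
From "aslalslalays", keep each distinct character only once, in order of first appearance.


Input: 'aslalslalays'
Operation: keep first occurrence of each character
Scan: s[0]='a' new -> keep; s[1]='s' new -> keep; s[2]='l' new -> keep; s[3]='a' seen -> skip; s[4]='l' seen -> skip; s[5]='s' seen -> skip; s[6]='l' seen -> skip; s[7]='a' seen -> skip; s[8]='l' seen -> skip; s[9]='a' seen -> skip; s[10]='y' new -> keep; s[11]='s' seen -> skip
Result: asly


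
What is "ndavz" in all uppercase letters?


Input string: 'ndavz'
Operation: convert each letter to uppercase
Mapping: 'n'->'N', 'd'->'D', 'a'->'A', 'v'->'V', 'z'->'Z'
Result: NDAVZ


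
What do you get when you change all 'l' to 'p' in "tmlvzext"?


Input string: 'tmlvzext'
Operation: replace 'l' with 'p'
Positions of 'l': 2
After replacement: tmpvzext


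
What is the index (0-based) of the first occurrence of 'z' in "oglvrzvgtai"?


Input string: 'oglvrzvgtai'
Target: 'z'
Scanning left to right: s[0]='o', s[1]='g', s[2]='l', s[3]='v', s[4]='r', s[5]='z'
First match at index: 5


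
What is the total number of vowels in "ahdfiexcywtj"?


Input string: 'ahdfiexcywtj'
Operation: count vowels (a, e, i, o, u)
Scan: s[0]='a' (vowel), s[1]='h', s[2]='d', s[3]='f', s[4]='i' (vowel), s[5]='e' (vowel), s[6]='x', s[7]='c', s[8]='y', s[9]='w', s[10]='t', s[11]='j'
Vowels found: 3
Result: 3


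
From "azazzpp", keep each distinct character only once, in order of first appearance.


Input: 'azazzpp'
Operation: keep first occurrence of each character
Scan: s[0]='a' new -> keep; s[1]='z' new -> keep; s[2]='a' seen -> skip; s[3]='z' seen -> skip; s[4]='z' seen -> skip; s[5]='p' new -> keep; s[6]='p' seen -> skip
Result: azp


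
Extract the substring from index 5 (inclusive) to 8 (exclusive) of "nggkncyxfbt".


Input string: 'nggkncyxfbt'
Operation: slice [5:8]
Extract characters: s[5]='c', s[6]='y', s[7]='x'
Result: cyx


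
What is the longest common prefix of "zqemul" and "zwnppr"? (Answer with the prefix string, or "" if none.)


String 1: 'zqemul'
String 2: 'zwnppr'
Compare position by position:
pos 0: 'z' vs 'z' match
pos 1: 'q' vs 'w' differ -> stop
Longest common prefix: "z" (length 1)


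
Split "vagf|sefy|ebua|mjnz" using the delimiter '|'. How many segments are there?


Input string: 'vagf|sefy|ebua|mjnz'
Delimiter: '|'
Split result: 'vagf', 'sefy', 'ebua', 'mjnz'
Number of parts: 4


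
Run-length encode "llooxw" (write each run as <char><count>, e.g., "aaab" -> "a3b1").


Input: 'llooxw'
Operation: identify consecutive runs
Runs: 'll' -> l2, 'oo' -> o2, 'x' -> x1, 'w' -> w1
Encoded: l2o2x1w1


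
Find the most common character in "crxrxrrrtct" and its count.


Input: 'crxrxrrrtct'
Operation: tally each character
Counts: 'c':2, 'r':5, 't':2, 'x':2
Maximum: 'r' appears 5 times


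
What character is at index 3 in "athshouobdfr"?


Input string: 'athshouobdfr'
Operation: get character at index 3
Index mapping: s[0]='a', s[1]='t', s[2]='h', s[3]='s'
Result: 's'


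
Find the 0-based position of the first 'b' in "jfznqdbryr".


Input string: 'jfznqdbryr'
Target: 'b'
Scanning left to right: s[0]='j', s[1]='f', s[2]='z', s[3]='n', s[4]='q', s[5]='d', s[6]='b'
First match at index: 6


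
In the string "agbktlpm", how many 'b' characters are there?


Input string: 'agbktlpm'
Target character: 'b'
Scan each position: s[2]='b'
Matches found at indices: 2
Total: 1


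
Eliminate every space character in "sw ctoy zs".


Input string: 'sw ctoy zs'
Operation: remove all spaces
Words: 'sw', 'ctoy', 'zs'
Join without spaces: swctoyzs


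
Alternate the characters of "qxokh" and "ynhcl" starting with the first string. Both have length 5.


String 1: 'qxokh'
String 2: 'ynhcl'
Operation: alternate characters
Pairs: 'q'+'y', 'x'+'n', 'o'+'h', 'k'+'c', 'h'+'l'
Result: qyxnohkchl


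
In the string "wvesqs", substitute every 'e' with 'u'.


Input string: 'wvesqs'
Operation: replace 'e' with 'u'
Positions of 'e': 2
After replacement: wvusqs


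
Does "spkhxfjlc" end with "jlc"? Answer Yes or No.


Input string: 'spkhxfjlc'
Suffix to check: 'jlc'
Last 3 characters of input: 'jlc'
Match: True
Result: Yes


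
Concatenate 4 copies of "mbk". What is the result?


Input string: 'mbk'
Operation: repeat 4 times
Concatenation: 'mbk' + 'mbk' + 'mbk' + 'mbk'
Result: mbkmbkmbkmbk


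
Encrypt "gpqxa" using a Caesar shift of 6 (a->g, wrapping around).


Input: 'gpqxa', shift = 6
Operation: for each letter, (position + 6) mod 26
Mapping: 'g'(6+6=12)->'m', 'p'(15+6=21)->'v', 'q'(16+6=22)->'w', 'x'(23+6=29, 29 mod 26=3)->'d', 'a'(0+6=6)->'g'
Result: mvwdg


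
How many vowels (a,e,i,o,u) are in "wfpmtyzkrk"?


Input string: 'wfpmtyzkrk'
Operation: count vowels (a, e, i, o, u)
Scan: s[0]='w', s[1]='f', s[2]='p', s[3]='m', s[4]='t', s[5]='y', s[6]='z', s[7]='k', s[8]='r', s[9]='k'
Vowels found: 0
Result: 0


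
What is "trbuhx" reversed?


Input string: 'trbuhx'
Operation: reverse character order
Original order: 't' -> 'r' -> 'b' -> 'u' -> 'h' -> 'x'
Reversed order: 'x' -> 'h' -> 'u' -> 'b' -> 'r' -> 't'
Result: xhubrt


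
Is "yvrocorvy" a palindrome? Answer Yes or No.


Input string: 'yvrocorvy'
Reversed: 'yvrocorvy'
Compare pairs: s[0]='y' vs s[8]='y' (match), s[1]='v' vs s[7]='v' (match), s[2]='r' vs s[6]='r' (match), s[3]='o' vs s[5]='o' (match)
Palindrome: Yes


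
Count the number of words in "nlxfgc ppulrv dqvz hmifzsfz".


Input string: 'nlxfgc ppulrv dqvz hmifzsfz'
Operation: split by spaces
Words found: 'nlxfgc', 'ppulrv', 'dqvz', 'hmifzsfz'
Word count: 4


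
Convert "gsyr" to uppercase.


Input string: 'gsyr'
Operation: convert each letter to uppercase
Mapping: 'g'->'G', 's'->'S', 'y'->'Y', 'r'->'R'
Result: GSYR


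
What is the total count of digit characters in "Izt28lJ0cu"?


Input string: 'Izt28lJ0cu'
Operation: count digit characters (0-9)
Scan: 'I', 'z', 't', '2'(digit), '8'(digit), 'l', 'J', '0'(digit), 'c', 'u'
Digits found: 3
Result: 3


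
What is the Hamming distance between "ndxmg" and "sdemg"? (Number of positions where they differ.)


String 1: 'ndxmg'
String 2: 'sdemg'
Compare each position: pos 0: 'n'!='s', pos 1: 'd'=='d', pos 2: 'x'!='e', pos 3: 'm'=='m', pos 4: 'g'=='g'
Differing positions: 2
Hamming distance: 2


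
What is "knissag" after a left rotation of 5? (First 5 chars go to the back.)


Input: 'knissag', shift = 5
Operation: split at index 5 and swap parts
Front part s[0:5] = 'kniss'
Back part s[5:] = 'ag'
Rotated = back + front = 'ag' + 'kniss'
Result: agkniss


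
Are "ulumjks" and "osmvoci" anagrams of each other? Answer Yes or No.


String 1: 'ulumjks' -> sorted: 'jklmsuu'
String 2: 'osmvoci' -> sorted: 'cimoosv'
Compare sorted forms: 'jklmsuu' != 'cimoosv'
Anagram: No


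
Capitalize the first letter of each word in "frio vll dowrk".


Input string: 'frio vll dowrk'
Operation: capitalize first letter of each word
Word transformations: 'frio'->'Frio', 'vll'->'Vll', 'dowrk'->'Dowrk'
Result: Frio Vll Dowrk


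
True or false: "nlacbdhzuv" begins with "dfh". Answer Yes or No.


Input string: 'nlacbdhzuv'
Prefix to check: 'dfh'
First 3 characters of input: 'nla'
Match: False
Result: No


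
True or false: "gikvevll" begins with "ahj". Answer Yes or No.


Input string: 'gikvevll'
Prefix to check: 'ahj'
First 3 characters of input: 'gik'
Match: False
Result: No


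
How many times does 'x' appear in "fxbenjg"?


Input string: 'fxbenjg'
Target character: 'x'
Scan each position: s[1]='x'
Matches found at indices: 1
Total: 1


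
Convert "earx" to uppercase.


Input string: 'earx'
Operation: convert each letter to uppercase
Mapping: 'e'->'E', 'a'->'A', 'r'->'R', 'x'->'X'
Result: EARX


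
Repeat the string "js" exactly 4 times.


Input string: 'js'
Operation: repeat 4 times
Concatenation: 'js' + 'js' + 'js' + 'js'
Result: jsjsjsjs


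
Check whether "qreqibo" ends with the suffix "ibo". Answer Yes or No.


Input string: 'qreqibo'
Suffix to check: 'ibo'
Last 3 characters of input: 'ibo'
Match: True
Result: Yes


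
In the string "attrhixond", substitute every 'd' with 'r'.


Input string: 'attrhixond'
Operation: replace 'd' with 'r'
Positions of 'd': 9
After replacement: attrhixonr


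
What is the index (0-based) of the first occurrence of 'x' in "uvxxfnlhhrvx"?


Input string: 'uvxxfnlhhrvx'
Target: 'x'
Scanning left to right: s[0]='u', s[1]='v', s[2]='x'
First match at index: 2


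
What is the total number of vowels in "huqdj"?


Input string: 'huqdj'
Operation: count vowels (a, e, i, o, u)
Scan: s[0]='h', s[1]='u' (vowel), s[2]='q', s[3]='d', s[4]='j'
Vowels found: 1
Result: 1


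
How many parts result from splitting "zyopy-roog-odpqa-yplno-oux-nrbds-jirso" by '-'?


Input string: 'zyopy-roog-odpqa-yplno-oux-nrbds-jirso'
Delimiter: '-'
Split result: 'zyopy', 'roog', 'odpqa', 'yplno', 'oux', 'nrbds', 'jirso'
Number of parts: 7


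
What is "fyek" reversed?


Input string: 'fyek'
Operation: reverse character order
Original order: 'f' -> 'y' -> 'e' -> 'k'
Reversed order: 'k' -> 'e' -> 'y' -> 'f'
Result: keyf


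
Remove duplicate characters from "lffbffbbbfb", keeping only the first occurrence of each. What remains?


Input: 'lffbffbbbfb'
Operation: keep first occurrence of each character
Scan: s[0]='l' new -> keep; s[1]='f' new -> keep; s[2]='f' seen -> skip; s[3]='b' new -> keep; s[4]='f' seen -> skip; s[5]='f' seen -> skip; s[6]='b' seen -> skip; s[7]='b' seen -> skip; s[8]='b' seen -> skip; s[9]='f' seen -> skip; s[10]='b' seen -> skip
Result: lfb


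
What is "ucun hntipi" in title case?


Input string: 'ucun hntipi'
Operation: capitalize first letter of each word
Word transformations: 'ucun'->'Ucun', 'hntipi'->'Hntipi'
Result: Ucun Hntipi


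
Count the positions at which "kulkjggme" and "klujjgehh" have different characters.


String 1: 'kulkjggme'
String 2: 'klujjgehh'
Compare each position: pos 0: 'k'=='k', pos 1: 'u'!='l', pos 2: 'l'!='u', pos 3: 'k'!='j', pos 4: 'j'=='j', pos 5: 'g'=='g', pos 6: 'g'!='e', pos 7: 'm'!='h', pos 8: 'e'!='h'
Differing positions: 6
Hamming distance: 6


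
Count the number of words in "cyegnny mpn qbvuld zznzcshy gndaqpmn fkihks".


Input string: 'cyegnny mpn qbvuld zznzcshy gndaqpmn fkihks'
Operation: split by spaces
Words found: 'cyegnny', 'mpn', 'qbvuld', 'zznzcshy', 'gndaqpmn', 'fkihks'
Word count: 6


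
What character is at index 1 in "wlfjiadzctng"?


Input string: 'wlfjiadzctng'
Operation: get character at index 1
Index mapping: s[0]='w', s[1]='l'
Result: 'l'


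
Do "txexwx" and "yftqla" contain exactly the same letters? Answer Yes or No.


String 1: 'txexwx' -> sorted: 'etwxxx'
String 2: 'yftqla' -> sorted: 'aflqty'
Compare sorted forms: 'etwxxx' != 'aflqty'
Anagram: No


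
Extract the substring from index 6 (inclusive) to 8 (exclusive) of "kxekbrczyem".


Input string: 'kxekbrczyem'
Operation: slice [6:8]
Extract characters: s[6]='c', s[7]='z'
Result: cz


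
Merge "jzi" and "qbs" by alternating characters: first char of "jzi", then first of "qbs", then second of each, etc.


String 1: 'jzi'
String 2: 'qbs'
Operation: alternate characters
Pairs: 'j'+'q', 'z'+'b', 'i'+'s'
Result: jqzbis


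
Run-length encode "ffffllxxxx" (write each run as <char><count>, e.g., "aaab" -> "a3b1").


Input: 'ffffllxxxx'
Operation: identify consecutive runs
Runs: 'ffff' -> f4, 'll' -> l2, 'xxxx' -> x4
Encoded: f4l2x4


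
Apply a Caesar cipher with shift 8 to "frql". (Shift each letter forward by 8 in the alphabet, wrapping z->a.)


Input: 'frql', shift = 8
Operation: for each letter, (position + 8) mod 26
Mapping: 'f'(5+8=13)->'n', 'r'(17+8=25)->'z', 'q'(16+8=24)->'y', 'l'(11+8=19)->'t'
Result: nzyt


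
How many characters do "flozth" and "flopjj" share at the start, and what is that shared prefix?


String 1: 'flozth'
String 2: 'flopjj'
Compare position by position:
pos 0: 'f' vs 'f' match
pos 1: 'l' vs 'l' match
pos 2: 'o' vs 'o' match
pos 3: 'z' vs 'p' differ -> stop
Longest common prefix: "flo" (length 3)


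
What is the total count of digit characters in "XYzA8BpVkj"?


Input string: 'XYzA8BpVkj'
Operation: count digit characters (0-9)
Scan: 'X', 'Y', 'z', 'A', '8'(digit), 'B', 'p', 'V', 'k', 'j'
Digits found: 1
Result: 1


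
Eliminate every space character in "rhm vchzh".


Input string: 'rhm vchzh'
Operation: remove all spaces
Words: 'rhm', 'vchzh'
Join without spaces: rhmvchzh


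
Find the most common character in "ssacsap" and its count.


Input: 'ssacsap'
Operation: tally each character
Counts: 'a':2, 'c':1, 'p':1, 's':3
Maximum: 's' appears 3 times


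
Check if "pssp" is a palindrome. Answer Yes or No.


Input string: 'pssp'
Reversed: 'pssp'
Compare pairs: s[0]='p' vs s[3]='p' (match), s[1]='s' vs s[2]='s' (match)
Palindrome: Yes


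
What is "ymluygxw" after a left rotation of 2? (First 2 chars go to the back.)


Input: 'ymluygxw', shift = 2
Operation: split at index 2 and swap parts
Front part s[0:2] = 'ym'
Back part s[2:] = 'luygxw'
Rotated = back + front = 'luygxw' + 'ym'
Result: luygxwym


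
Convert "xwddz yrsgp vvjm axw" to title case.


Input string: 'xwddz yrsgp vvjm axw'
Operation: capitalize first letter of each word
Word transformations: 'xwddz'->'Xwddz', 'yrsgp'->'Yrsgp', 'vvjm'->'Vvjm', 'axw'->'Axw'
Result: Xwddz Yrsgp Vvjm Axw


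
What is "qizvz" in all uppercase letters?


Input string: 'qizvz'
Operation: convert each letter to uppercase
Mapping: 'q'->'Q', 'i'->'I', 'z'->'Z', 'v'->'V', 'z'->'Z'
Result: QIZVZ


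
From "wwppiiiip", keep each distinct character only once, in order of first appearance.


Input: 'wwppiiiip'
Operation: keep first occurrence of each character
Scan: s[0]='w' new -> keep; s[1]='w' seen -> skip; s[2]='p' new -> keep; s[3]='p' seen -> skip; s[4]='i' new -> keep; s[5]='i' seen -> skip; s[6]='i' seen -> skip; s[7]='i' seen -> skip; s[8]='p' seen -> skip
Result: wpi


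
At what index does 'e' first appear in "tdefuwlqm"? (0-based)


Input string: 'tdefuwlqm'
Target: 'e'
Scanning left to right: s[0]='t', s[1]='d', s[2]='e'
First match at index: 2


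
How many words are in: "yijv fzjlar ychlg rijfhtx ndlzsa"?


Input string: 'yijv fzjlar ychlg rijfhtx ndlzsa'
Operation: split by spaces
Words found: 'yijv', 'fzjlar', 'ychlg', 'rijfhtx', 'ndlzsa'
Word count: 5


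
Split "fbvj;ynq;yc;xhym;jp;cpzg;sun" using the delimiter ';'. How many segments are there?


Input string: 'fbvj;ynq;yc;xhym;jp;cpzg;sun'
Delimiter: ';'
Split result: 'fbvj', 'ynq', 'yc', 'xhym', 'jp', 'cpzg', 'sun'
Number of parts: 7


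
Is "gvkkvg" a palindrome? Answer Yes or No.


Input string: 'gvkkvg'
Reversed: 'gvkkvg'
Compare pairs: s[0]='g' vs s[5]='g' (match), s[1]='v' vs s[4]='v' (match), s[2]='k' vs s[3]='k' (match)
Palindrome: Yes


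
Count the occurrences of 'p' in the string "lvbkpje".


Input string: 'lvbkpje'
Target character: 'p'
Scan each position: s[4]='p'
Matches found at indices: 4
Total: 1


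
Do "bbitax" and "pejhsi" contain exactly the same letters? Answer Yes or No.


String 1: 'bbitax' -> sorted: 'abbitx'
String 2: 'pejhsi' -> sorted: 'ehijps'
Compare sorted forms: 'abbitx' != 'ehijps'
Anagram: No


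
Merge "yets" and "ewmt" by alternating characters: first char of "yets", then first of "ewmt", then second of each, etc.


String 1: 'yets'
String 2: 'ewmt'
Operation: alternate characters
Pairs: 'y'+'e', 'e'+'w', 't'+'m', 's'+'t'
Result: yeewtmst


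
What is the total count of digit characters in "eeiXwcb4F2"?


Input string: 'eeiXwcb4F2'
Operation: count digit characters (0-9)
Scan: 'e', 'e', 'i', 'X', 'w', 'c', 'b', '4'(digit), 'F', '2'(digit)
Digits found: 2
Result: 2


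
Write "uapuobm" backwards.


Input string: 'uapuobm'
Operation: reverse character order
Original order: 'u' -> 'a' -> 'p' -> 'u' -> 'o' -> 'b' -> 'm'
Reversed order: 'm' -> 'b' -> 'o' -> 'u' -> 'p' -> 'a' -> 'u'
Result: mboupau


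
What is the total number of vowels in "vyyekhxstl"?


Input string: 'vyyekhxstl'
Operation: count vowels (a, e, i, o, u)
Scan: s[0]='v', s[1]='y', s[2]='y', s[3]='e' (vowel), s[4]='k', s[5]='h', s[6]='x', s[7]='s', s[8]='t', s[9]='l'
Vowels found: 1
Result: 1


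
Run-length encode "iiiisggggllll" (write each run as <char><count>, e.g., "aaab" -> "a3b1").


Input: 'iiiisggggllll'
Operation: identify consecutive runs
Runs: 'iiii' -> i4, 's' -> s1, 'gggg' -> g4, 'llll' -> l4
Encoded: i4s1g4l4


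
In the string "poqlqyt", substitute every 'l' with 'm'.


Input string: 'poqlqyt'
Operation: replace 'l' with 'm'
Positions of 'l': 3
After replacement: poqmqyt


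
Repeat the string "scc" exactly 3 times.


Input string: 'scc'
Operation: repeat 3 times
Concatenation: 'scc' + 'scc' + 'scc'
Result: sccsccscc


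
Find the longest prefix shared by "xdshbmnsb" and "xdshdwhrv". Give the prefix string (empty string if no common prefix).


String 1: 'xdshbmnsb'
String 2: 'xdshdwhrv'
Compare position by position:
pos 0: 'x' vs 'x' match
pos 1: 'd' vs 'd' match
pos 2: 's' vs 's' match
pos 3: 'h' vs 'h' match
pos 4: 'b' vs 'd' differ -> stop
Longest common prefix: "xdsh" (length 4)


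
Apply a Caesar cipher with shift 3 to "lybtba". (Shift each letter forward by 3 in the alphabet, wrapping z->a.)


Input: 'lybtba', shift = 3
Operation: for each letter, (position + 3) mod 26
Mapping: 'l'(11+3=14)->'o', 'y'(24+3=27, 27 mod 26=1)->'b', 'b'(1+3=4)->'e', 't'(19+3=22)->'w', 'b'(1+3=4)->'e', 'a'(0+3=3)->'d'
Result: obewed


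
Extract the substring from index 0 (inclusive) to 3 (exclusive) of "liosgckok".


Input string: 'liosgckok'
Operation: slice [0:3]
Extract characters: s[0]='l', s[1]='i', s[2]='o'
Result: lio


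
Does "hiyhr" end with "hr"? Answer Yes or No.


Input string: 'hiyhr'
Suffix to check: 'hr'
Last 2 characters of input: 'hr'
Match: True
Result: Yes


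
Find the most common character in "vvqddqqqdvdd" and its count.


Input: 'vvqddqqqdvdd'
Operation: tally each character
Counts: 'd':5, 'q':4, 'v':3
Maximum: 'd' appears 5 times


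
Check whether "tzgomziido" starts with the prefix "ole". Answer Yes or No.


Input string: 'tzgomziido'
Prefix to check: 'ole'
First 3 characters of input: 'tzg'
Match: False
Result: No


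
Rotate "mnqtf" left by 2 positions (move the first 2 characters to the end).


Input: 'mnqtf', shift = 2
Operation: split at index 2 and swap parts
Front part s[0:2] = 'mn'
Back part s[2:] = 'qtf'
Rotated = back + front = 'qtf' + 'mn'
Result: qtfmn


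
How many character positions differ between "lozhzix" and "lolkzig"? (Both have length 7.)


String 1: 'lozhzix'
String 2: 'lolkzig'
Compare each position: pos 0: 'l'=='l', pos 1: 'o'=='o', pos 2: 'z'!='l', pos 3: 'h'!='k', pos 4: 'z'=='z', pos 5: 'i'=='i', pos 6: 'x'!='g'
Differing positions: 3
Hamming distance: 3


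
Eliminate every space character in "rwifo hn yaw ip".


Input string: 'rwifo hn yaw ip'
Operation: remove all spaces
Words: 'rwifo', 'hn', 'yaw', 'ip'
Join without spaces: rwifohnyawip


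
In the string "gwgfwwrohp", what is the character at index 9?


Input string: 'gwgfwwrohp'
Operation: get character at index 9
Index mapping: s[0]='g', s[1]='w', s[2]='g', s[3]='f', s[4]='w', s[5]='w', s[6]='r', s[7]='o', s[8]='h', s[9]='p'
Result: 'p'


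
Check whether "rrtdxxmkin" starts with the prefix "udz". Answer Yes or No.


Input string: 'rrtdxxmkin'
Prefix to check: 'udz'
First 3 characters of input: 'rrt'
Match: False
Result: No


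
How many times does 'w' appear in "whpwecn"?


Input string: 'whpwecn'
Target character: 'w'
Scan each position: s[0]='w', s[3]='w'
Matches found at indices: 0, 3
Total: 2


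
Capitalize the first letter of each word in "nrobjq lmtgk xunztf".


Input string: 'nrobjq lmtgk xunztf'
Operation: capitalize first letter of each word
Word transformations: 'nrobjq'->'Nrobjq', 'lmtgk'->'Lmtgk', 'xunztf'->'Xunztf'
Result: Nrobjq Lmtgk Xunztf


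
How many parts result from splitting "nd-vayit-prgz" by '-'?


Input string: 'nd-vayit-prgz'
Delimiter: '-'
Split result: 'nd', 'vayit', 'prgz'
Number of parts: 3


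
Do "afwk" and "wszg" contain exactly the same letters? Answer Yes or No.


String 1: 'afwk' -> sorted: 'afkw'
String 2: 'wszg' -> sorted: 'gswz'
Compare sorted forms: 'afkw' != 'gswz'
Anagram: No


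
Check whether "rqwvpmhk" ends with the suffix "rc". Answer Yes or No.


Input string: 'rqwvpmhk'
Suffix to check: 'rc'
Last 2 characters of input: 'hk'
Match: False
Result: No


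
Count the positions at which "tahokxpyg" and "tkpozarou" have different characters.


String 1: 'tahokxpyg'
String 2: 'tkpozarou'
Compare each position: pos 0: 't'=='t', pos 1: 'a'!='k', pos 2: 'h'!='p', pos 3: 'o'=='o', pos 4: 'k'!='z', pos 5: 'x'!='a', pos 6: 'p'!='r', pos 7: 'y'!='o', pos 8: 'g'!='u'
Differing positions: 7
Hamming distance: 7


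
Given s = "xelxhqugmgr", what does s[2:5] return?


Input string: 'xelxhqugmgr'
Operation: slice [2:5]
Extract characters: s[2]='l', s[3]='x', s[4]='h'
Result: lxh


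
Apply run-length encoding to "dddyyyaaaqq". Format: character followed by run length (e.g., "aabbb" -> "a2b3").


Input: 'dddyyyaaaqq'
Operation: identify consecutive runs
Runs: 'ddd' -> d3, 'yyy' -> y3, 'aaa' -> a3, 'qq' -> q2
Encoded: d3y3a3q2


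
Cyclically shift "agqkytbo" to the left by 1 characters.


Input: 'agqkytbo', shift = 1
Operation: split at index 1 and swap parts
Front part s[0:1] = 'a'
Back part s[1:] = 'gqkytbo'
Rotated = back + front = 'gqkytbo' + 'a'
Result: gqkytboa


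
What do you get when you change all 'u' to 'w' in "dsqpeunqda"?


Input string: 'dsqpeunqda'
Operation: replace 'u' with 'w'
Positions of 'u': 5
After replacement: dsqpewnqda


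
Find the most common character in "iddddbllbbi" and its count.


Input: 'iddddbllbbi'
Operation: tally each character
Counts: 'b':3, 'd':4, 'i':2, 'l':2
Maximum: 'd' appears 4 times


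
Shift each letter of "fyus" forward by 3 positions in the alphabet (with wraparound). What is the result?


Input: 'fyus', shift = 3
Operation: for each letter, (position + 3) mod 26
Mapping: 'f'(5+3=8)->'i', 'y'(24+3=27, 27 mod 26=1)->'b', 'u'(20+3=23)->'x', 's'(18+3=21)->'v'
Result: ibxv


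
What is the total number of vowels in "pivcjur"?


Input string: 'pivcjur'
Operation: count vowels (a, e, i, o, u)
Scan: s[0]='p', s[1]='i' (vowel), s[2]='v', s[3]='c', s[4]='j', s[5]='u' (vowel), s[6]='r'
Vowels found: 2
Result: 2


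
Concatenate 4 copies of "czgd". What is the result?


Input string: 'czgd'
Operation: repeat 4 times
Concatenation: 'czgd' + 'czgd' + 'czgd' + 'czgd'
Result: czgdczgdczgdczgd


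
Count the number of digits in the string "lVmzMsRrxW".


Input string: 'lVmzMsRrxW'
Operation: count digit characters (0-9)
Scan: 'l', 'V', 'm', 'z', 'M', 's', 'R', 'r', 'x', 'W'
Digits found: 0
Result: 0


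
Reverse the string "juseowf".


Input string: 'juseowf'
Operation: reverse character order
Original order: 'j' -> 'u' -> 's' -> 'e' -> 'o' -> 'w' -> 'f'
Reversed order: 'f' -> 'w' -> 'o' -> 'e' -> 's' -> 'u' -> 'j'
Result: fwoesuj


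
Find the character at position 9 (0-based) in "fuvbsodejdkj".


Input string: 'fuvbsodejdkj'
Operation: get character at index 9
Index mapping: s[0]='f', s[1]='u', s[2]='v', s[3]='b', s[4]='s', s[5]='o', s[6]='d', s[7]='e', s[8]='j', s[9]='d'
Result: 'd'


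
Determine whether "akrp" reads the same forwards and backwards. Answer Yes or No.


Input string: 'akrp'
Reversed: 'prka'
Compare pairs: s[0]='a' vs s[3]='p' (mismatch), s[1]='k' vs s[2]='r' (mismatch)
Palindrome: No


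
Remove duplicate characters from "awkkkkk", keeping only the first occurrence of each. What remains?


Input: 'awkkkkk'
Operation: keep first occurrence of each character
Scan: s[0]='a' new -> keep; s[1]='w' new -> keep; s[2]='k' new -> keep; s[3]='k' seen -> skip; s[4]='k' seen -> skip; s[5]='k' seen -> skip; s[6]='k' seen -> skip
Result: awk


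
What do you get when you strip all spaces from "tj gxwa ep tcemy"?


Input string: 'tj gxwa ep tcemy'
Operation: remove all spaces
Words: 'tj', 'gxwa', 'ep', 'tcemy'
Join without spaces: tjgxwaeptcemy


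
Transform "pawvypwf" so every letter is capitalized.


Input string: 'pawvypwf'
Operation: convert each letter to uppercase
Mapping: 'p'->'P', 'a'->'A', 'w'->'W', 'v'->'V', 'y'->'Y', 'p'->'P', 'w'->'W', 'f'->'F'
Result: PAWVYPWF


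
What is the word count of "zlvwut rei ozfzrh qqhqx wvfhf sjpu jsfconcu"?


Input string: 'zlvwut rei ozfzrh qqhqx wvfhf sjpu jsfconcu'
Operation: split by spaces
Words found: 'zlvwut', 'rei', 'ozfzrh', 'qqhqx', 'wvfhf', 'sjpu', 'jsfconcu'
Word count: 7


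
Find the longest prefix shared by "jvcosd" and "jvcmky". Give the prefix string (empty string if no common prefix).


String 1: 'jvcosd'
String 2: 'jvcmky'
Compare position by position:
pos 0: 'j' vs 'j' match
pos 1: 'v' vs 'v' match
pos 2: 'c' vs 'c' match
pos 3: 'o' vs 'm' differ -> stop
Longest common prefix: "jvc" (length 3)


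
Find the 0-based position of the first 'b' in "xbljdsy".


Input string: 'xbljdsy'
Target: 'b'
Scanning left to right: s[0]='x', s[1]='b'
First match at index: 1


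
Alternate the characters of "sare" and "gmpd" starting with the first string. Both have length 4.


String 1: 'sare'
String 2: 'gmpd'
Operation: alternate characters
Pairs: 's'+'g', 'a'+'m', 'r'+'p', 'e'+'d'
Result: sgamrped


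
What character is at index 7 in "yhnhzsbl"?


Input string: 'yhnhzsbl'
Operation: get character at index 7
Index mapping: s[0]='y', s[1]='h', s[2]='n', s[3]='h', s[4]='z', s[5]='s', s[6]='b', s[7]='l'
Result: 'l'


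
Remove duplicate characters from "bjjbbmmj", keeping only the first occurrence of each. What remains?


Input: 'bjjbbmmj'
Operation: keep first occurrence of each character
Scan: s[0]='b' new -> keep; s[1]='j' new -> keep; s[2]='j' seen -> skip; s[3]='b' seen -> skip; s[4]='b' seen -> skip; s[5]='m' new -> keep; s[6]='m' seen -> skip; s[7]='j' seen -> skip
Result: bjm


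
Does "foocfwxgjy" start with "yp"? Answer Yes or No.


Input string: 'foocfwxgjy'
Prefix to check: 'yp'
First 2 characters of input: 'fo'
Match: False
Result: No


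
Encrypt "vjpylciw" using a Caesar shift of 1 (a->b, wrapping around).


Input: 'vjpylciw', shift = 1
Operation: for each letter, (position + 1) mod 26
Mapping: 'v'(21+1=22)->'w', 'j'(9+1=10)->'k', 'p'(15+1=16)->'q', 'y'(24+1=25)->'z', 'l'(11+1=12)->'m', 'c'(2+1=3)->'d', 'i'(8+1=9)->'j', 'w'(22+1=23)->'x'
Result: wkqzmdjx


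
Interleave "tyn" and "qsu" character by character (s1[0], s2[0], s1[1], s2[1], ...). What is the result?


String 1: 'tyn'
String 2: 'qsu'
Operation: alternate characters
Pairs: 't'+'q', 'y'+'s', 'n'+'u'
Result: tqysnu


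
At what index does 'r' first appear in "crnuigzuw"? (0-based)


Input string: 'crnuigzuw'
Target: 'r'
Scanning left to right: s[0]='c', s[1]='r'
First match at index: 1


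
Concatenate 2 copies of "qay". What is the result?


Input string: 'qay'
Operation: repeat 2 times
Concatenation: 'qay' + 'qay'
Result: qayqay


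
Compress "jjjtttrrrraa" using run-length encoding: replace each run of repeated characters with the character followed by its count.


Input: 'jjjtttrrrraa'
Operation: identify consecutive runs
Runs: 'jjj' -> j3, 'ttt' -> t3, 'rrrr' -> r4, 'aa' -> a2
Encoded: j3t3r4a2


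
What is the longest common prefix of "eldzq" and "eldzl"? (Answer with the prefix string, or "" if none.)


String 1: 'eldzq'
String 2: 'eldzl'
Compare position by position:
pos 0: 'e' vs 'e' match
pos 1: 'l' vs 'l' match
pos 2: 'd' vs 'd' match
pos 3: 'z' vs 'z' match
pos 4: 'q' vs 'l' differ -> stop
Longest common prefix: "eldz" (length 4)


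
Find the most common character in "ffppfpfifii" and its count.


Input: 'ffppfpfifii'
Operation: tally each character
Counts: 'f':5, 'i':3, 'p':3
Maximum: 'f' appears 5 times


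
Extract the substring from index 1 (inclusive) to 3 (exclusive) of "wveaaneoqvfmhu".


Input string: 'wveaaneoqvfmhu'
Operation: slice [1:3]
Extract characters: s[1]='v', s[2]='e'
Result: ve


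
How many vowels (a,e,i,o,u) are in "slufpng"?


Input string: 'slufpng'
Operation: count vowels (a, e, i, o, u)
Scan: s[0]='s', s[1]='l', s[2]='u' (vowel), s[3]='f', s[4]='p', s[5]='n', s[6]='g'
Vowels found: 1
Result: 1


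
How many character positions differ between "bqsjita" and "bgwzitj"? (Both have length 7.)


String 1: 'bqsjita'
String 2: 'bgwzitj'
Compare each position: pos 0: 'b'=='b', pos 1: 'q'!='g', pos 2: 's'!='w', pos 3: 'j'!='z', pos 4: 'i'=='i', pos 5: 't'=='t', pos 6: 'a'!='j'
Differing positions: 4
Hamming distance: 4


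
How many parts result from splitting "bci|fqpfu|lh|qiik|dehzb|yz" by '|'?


Input string: 'bci|fqpfu|lh|qiik|dehzb|yz'
Delimiter: '|'
Split result: 'bci', 'fqpfu', 'lh', 'qiik', 'dehzb', 'yz'
Number of parts: 6


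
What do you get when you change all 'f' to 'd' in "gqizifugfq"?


Input string: 'gqizifugfq'
Operation: replace 'f' with 'd'
Positions of 'f': 5, 8
After replacement: gqizidugdq


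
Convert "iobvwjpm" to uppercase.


Input string: 'iobvwjpm'
Operation: convert each letter to uppercase
Mapping: 'i'->'I', 'o'->'O', 'b'->'B', 'v'->'V', 'w'->'W', 'j'->'J', 'p'->'P', 'm'->'M'
Result: IOBVWJPM


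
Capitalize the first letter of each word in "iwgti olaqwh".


Input string: 'iwgti olaqwh'
Operation: capitalize first letter of each word
Word transformations: 'iwgti'->'Iwgti', 'olaqwh'->'Olaqwh'
Result: Iwgti Olaqwh


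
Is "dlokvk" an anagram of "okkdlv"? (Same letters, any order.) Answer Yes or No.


String 1: 'okkdlv' -> sorted: 'dkklov'
String 2: 'dlokvk' -> sorted: 'dkklov'
Compare sorted forms: 'dkklov' == 'dkklov'
Anagram: Yes


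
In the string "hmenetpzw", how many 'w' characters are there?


Input string: 'hmenetpzw'
Target character: 'w'
Scan each position: s[8]='w'
Matches found at indices: 8
Total: 1


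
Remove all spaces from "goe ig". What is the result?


Input string: 'goe ig'
Operation: remove all spaces
Words: 'goe', 'ig'
Join without spaces: goeig


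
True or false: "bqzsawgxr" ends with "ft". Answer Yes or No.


Input string: 'bqzsawgxr'
Suffix to check: 'ft'
Last 2 characters of input: 'xr'
Match: False
Result: No


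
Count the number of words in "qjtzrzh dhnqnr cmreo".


Input string: 'qjtzrzh dhnqnr cmreo'
Operation: split by spaces
Words found: 'qjtzrzh', 'dhnqnr', 'cmreo'
Word count: 3


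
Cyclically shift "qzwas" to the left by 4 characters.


Input: 'qzwas', shift = 4
Operation: split at index 4 and swap parts
Front part s[0:4] = 'qzwa'
Back part s[4:] = 's'
Rotated = back + front = 's' + 'qzwa'
Result: sqzwa


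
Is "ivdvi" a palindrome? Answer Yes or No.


Input string: 'ivdvi'
Reversed: 'ivdvi'
Compare pairs: s[0]='i' vs s[4]='i' (match), s[1]='v' vs s[3]='v' (match)
Palindrome: Yes


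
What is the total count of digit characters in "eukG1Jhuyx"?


Input string: 'eukG1Jhuyx'
Operation: count digit characters (0-9)
Scan: 'e', 'u', 'k', 'G', '1'(digit), 'J', 'h', 'u', 'y', 'x'
Digits found: 1
Result: 1


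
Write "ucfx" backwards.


Input string: 'ucfx'
Operation: reverse character order
Original order: 'u' -> 'c' -> 'f' -> 'x'
Reversed order: 'x' -> 'f' -> 'c' -> 'u'
Result: xfcu


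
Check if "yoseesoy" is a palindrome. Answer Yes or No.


Input string: 'yoseesoy'
Reversed: 'yoseesoy'
Compare pairs: s[0]='y' vs s[7]='y' (match), s[1]='o' vs s[6]='o' (match), s[2]='s' vs s[5]='s' (match), s[3]='e' vs s[4]='e' (match)
Palindrome: Yes


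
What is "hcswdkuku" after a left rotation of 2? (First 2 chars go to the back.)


Input: 'hcswdkuku', shift = 2
Operation: split at index 2 and swap parts
Front part s[0:2] = 'hc'
Back part s[2:] = 'swdkuku'
Rotated = back + front = 'swdkuku' + 'hc'
Result: swdkukuhc


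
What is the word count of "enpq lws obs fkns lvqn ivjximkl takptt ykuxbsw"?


Input string: 'enpq lws obs fkns lvqn ivjximkl takptt ykuxbsw'
Operation: split by spaces
Words found: 'enpq', 'lws', 'obs', 'fkns', 'lvqn', 'ivjximkl', 'takptt', 'ykuxbsw'
Word count: 8


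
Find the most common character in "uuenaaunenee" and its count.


Input: 'uuenaaunenee'
Operation: tally each character
Counts: 'a':2, 'e':4, 'n':3, 'u':3
Maximum: 'e' appears 4 times


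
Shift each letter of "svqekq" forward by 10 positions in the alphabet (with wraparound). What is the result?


Input: 'svqekq', shift = 10
Operation: for each letter, (position + 10) mod 26
Mapping: 's'(18+10=28, 28 mod 26=2)->'c', 'v'(21+10=31, 31 mod 26=5)->'f', 'q'(16+10=26, 26 mod 26=0)->'a', 'e'(4+10=14)->'o', 'k'(10+10=20)->'u', 'q'(16+10=26, 26 mod 26=0)->'a'
Result: cfaoua


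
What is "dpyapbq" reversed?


Input string: 'dpyapbq'
Operation: reverse character order
Original order: 'd' -> 'p' -> 'y' -> 'a' -> 'p' -> 'b' -> 'q'
Reversed order: 'q' -> 'b' -> 'p' -> 'a' -> 'y' -> 'p' -> 'd'
Result: qbpaypd


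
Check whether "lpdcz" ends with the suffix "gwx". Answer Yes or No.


Input string: 'lpdcz'
Suffix to check: 'gwx'
Last 3 characters of input: 'dcz'
Match: False
Result: No


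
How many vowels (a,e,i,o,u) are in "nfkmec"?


Input string: 'nfkmec'
Operation: count vowels (a, e, i, o, u)
Scan: s[0]='n', s[1]='f', s[2]='k', s[3]='m', s[4]='e' (vowel), s[5]='c'
Vowels found: 1
Result: 1


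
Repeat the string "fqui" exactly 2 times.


Input string: 'fqui'
Operation: repeat 2 times
Concatenation: 'fqui' + 'fqui'
Result: fquifqui


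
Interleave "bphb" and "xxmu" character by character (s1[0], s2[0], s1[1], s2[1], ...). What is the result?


String 1: 'bphb'
String 2: 'xxmu'
Operation: alternate characters
Pairs: 'b'+'x', 'p'+'x', 'h'+'m', 'b'+'u'
Result: bxpxhmbu


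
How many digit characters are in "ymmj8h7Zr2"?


Input string: 'ymmj8h7Zr2'
Operation: count digit characters (0-9)
Scan: 'y', 'm', 'm', 'j', '8'(digit), 'h', '7'(digit), 'Z', 'r', '2'(digit)
Digits found: 3
Result: 3


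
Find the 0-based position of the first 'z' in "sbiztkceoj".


Input string: 'sbiztkceoj'
Target: 'z'
Scanning left to right: s[0]='s', s[1]='b', s[2]='i', s[3]='z'
First match at index: 3


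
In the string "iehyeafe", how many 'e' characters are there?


Input string: 'iehyeafe'
Target character: 'e'
Scan each position: s[1]='e', s[4]='e', s[7]='e'
Matches found at indices: 1, 4, 7
Total: 3


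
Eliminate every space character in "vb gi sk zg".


Input string: 'vb gi sk zg'
Operation: remove all spaces
Words: 'vb', 'gi', 'sk', 'zg'
Join without spaces: vbgiskzg


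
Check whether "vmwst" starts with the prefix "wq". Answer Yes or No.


Input string: 'vmwst'
Prefix to check: 'wq'
First 2 characters of input: 'vm'
Match: False
Result: No


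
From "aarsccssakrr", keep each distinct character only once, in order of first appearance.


Input: 'aarsccssakrr'
Operation: keep first occurrence of each character
Scan: s[0]='a' new -> keep; s[1]='a' seen -> skip; s[2]='r' new -> keep; s[3]='s' new -> keep; s[4]='c' new -> keep; s[5]='c' seen -> skip; s[6]='s' seen -> skip; s[7]='s' seen -> skip; s[8]='a' seen -> skip; s[9]='k' new -> keep; s[10]='r' seen -> skip; s[11]='r' seen -> skip
Result: arsck


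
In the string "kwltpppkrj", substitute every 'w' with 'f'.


Input string: 'kwltpppkrj'
Operation: replace 'w' with 'f'
Positions of 'w': 1
After replacement: kfltpppkrj


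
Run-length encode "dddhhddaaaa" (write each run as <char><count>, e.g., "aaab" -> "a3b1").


Input: 'dddhhddaaaa'
Operation: identify consecutive runs
Runs: 'ddd' -> d3, 'hh' -> h2, 'dd' -> d2, 'aaaa' -> a4
Encoded: d3h2d2a4


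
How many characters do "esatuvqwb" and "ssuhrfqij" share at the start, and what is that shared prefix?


String 1: 'esatuvqwb'
String 2: 'ssuhrfqij'
Compare position by position:
pos 0: 'e' vs 's' differ -> stop
Longest common prefix: "" (length 0)


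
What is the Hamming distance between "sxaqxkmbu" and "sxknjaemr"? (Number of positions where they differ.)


String 1: 'sxaqxkmbu'
String 2: 'sxknjaemr'
Compare each position: pos 0: 's'=='s', pos 1: 'x'=='x', pos 2: 'a'!='k', pos 3: 'q'!='n', pos 4: 'x'!='j', pos 5: 'k'!='a', pos 6: 'm'!='e', pos 7: 'b'!='m', pos 8: 'u'!='r'
Differing positions: 7
Hamming distance: 7


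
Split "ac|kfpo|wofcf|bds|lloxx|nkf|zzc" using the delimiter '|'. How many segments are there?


Input string: 'ac|kfpo|wofcf|bds|lloxx|nkf|zzc'
Delimiter: '|'
Split result: 'ac', 'kfpo', 'wofcf', 'bds', 'lloxx', 'nkf', 'zzc'
Number of parts: 7


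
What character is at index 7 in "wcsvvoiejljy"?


Input string: 'wcsvvoiejljy'
Operation: get character at index 7
Index mapping: s[0]='w', s[1]='c', s[2]='s', s[3]='v', s[4]='v', s[5]='o', s[6]='i', s[7]='e'
Result: 'e'
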